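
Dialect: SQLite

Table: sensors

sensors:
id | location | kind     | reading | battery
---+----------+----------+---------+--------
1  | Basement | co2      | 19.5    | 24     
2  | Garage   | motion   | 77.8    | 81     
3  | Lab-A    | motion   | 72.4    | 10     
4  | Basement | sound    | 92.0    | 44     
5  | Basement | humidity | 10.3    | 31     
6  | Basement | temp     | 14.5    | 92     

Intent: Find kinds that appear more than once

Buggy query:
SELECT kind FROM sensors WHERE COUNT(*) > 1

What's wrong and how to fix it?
Bug: COUNT(*) is an aggregate and cannot be used in WHERE

Fix: GROUP BY kind, then filter groups with HAVING COUNT(*) > 1

Corrected query:
SELECT kind FROM sensors GROUP BY kind HAVING COUNT(*) > 1

Result:
kind  
------
motion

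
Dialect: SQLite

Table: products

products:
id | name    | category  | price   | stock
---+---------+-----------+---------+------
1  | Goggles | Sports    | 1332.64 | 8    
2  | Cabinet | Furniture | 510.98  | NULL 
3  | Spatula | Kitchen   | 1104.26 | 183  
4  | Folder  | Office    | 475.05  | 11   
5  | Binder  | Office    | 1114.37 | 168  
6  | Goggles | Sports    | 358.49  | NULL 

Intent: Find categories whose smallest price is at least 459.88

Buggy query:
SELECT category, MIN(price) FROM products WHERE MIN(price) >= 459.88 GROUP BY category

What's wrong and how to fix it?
Bug: Aggregates like MIN are computed per group after WHERE runs

Fix: Use HAVING for the per-group MIN condition

Corrected query:
SELECT category, MIN(price) FROM products GROUP BY category HAVING MIN(price) >= 459.88

Result:
category  | MIN(price)
----------+-----------
Furniture | 510.98    
Kitchen   | 1104.26   
Office    | 475.05    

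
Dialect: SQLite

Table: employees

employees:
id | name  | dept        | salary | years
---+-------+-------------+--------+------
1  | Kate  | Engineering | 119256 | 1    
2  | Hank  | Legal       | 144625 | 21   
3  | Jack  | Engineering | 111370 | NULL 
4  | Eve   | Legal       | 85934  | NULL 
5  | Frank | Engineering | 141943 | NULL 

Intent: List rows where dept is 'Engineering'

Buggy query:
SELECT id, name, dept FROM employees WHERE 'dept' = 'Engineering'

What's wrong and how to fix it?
Bug: 'dept' in single quotes is a string literal, not the column; the comparison is literal-vs-literal and never true

Fix: Reference the column as dept without single quotes

Corrected query:
SELECT id, name, dept FROM employees WHERE dept = 'Engineering'

Result:
id | name  | dept       
---+-------+------------
1  | Kate  | Engineering
3  | Jack  | Engineering
5  | Frank | Engineering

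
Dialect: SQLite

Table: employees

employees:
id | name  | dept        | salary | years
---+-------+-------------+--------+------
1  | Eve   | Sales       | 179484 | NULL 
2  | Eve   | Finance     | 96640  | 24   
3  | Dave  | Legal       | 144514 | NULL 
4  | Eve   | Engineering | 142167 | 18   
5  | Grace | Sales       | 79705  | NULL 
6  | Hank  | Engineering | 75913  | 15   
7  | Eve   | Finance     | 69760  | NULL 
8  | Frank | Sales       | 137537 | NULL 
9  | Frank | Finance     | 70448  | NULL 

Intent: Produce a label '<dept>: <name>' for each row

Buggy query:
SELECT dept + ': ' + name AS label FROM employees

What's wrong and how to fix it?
Bug: SQLite uses || for string concatenation; + coerces text to numbers (yielding 0)

Fix: Use the || operator for string concatenation

Corrected query:
SELECT dept || ': ' || name AS label FROM employees

Result:
label            
-----------------
Sales: Eve       
Finance: Eve     
Legal: Dave      
Engineering: Eve 
Sales: Grace     
Engineering: Hank
Finance: Eve     
Sales: Frank     
Finance: Frank   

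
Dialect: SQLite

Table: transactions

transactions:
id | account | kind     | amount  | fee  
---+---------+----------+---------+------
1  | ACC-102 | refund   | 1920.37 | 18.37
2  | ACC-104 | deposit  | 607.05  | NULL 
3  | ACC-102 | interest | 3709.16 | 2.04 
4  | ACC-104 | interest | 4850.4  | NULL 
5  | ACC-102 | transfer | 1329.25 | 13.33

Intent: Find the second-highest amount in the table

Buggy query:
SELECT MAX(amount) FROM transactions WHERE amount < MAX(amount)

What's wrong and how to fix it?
Bug: MAX(amount) on the right of the comparison is an aggregate-in-WHERE error

Fix: Put the inner MAX in a scalar subquery

Corrected query:
SELECT MAX(amount) FROM transactions WHERE amount < (SELECT MAX(amount) FROM transactions)

Result:
MAX(amount)
-----------
3709.16    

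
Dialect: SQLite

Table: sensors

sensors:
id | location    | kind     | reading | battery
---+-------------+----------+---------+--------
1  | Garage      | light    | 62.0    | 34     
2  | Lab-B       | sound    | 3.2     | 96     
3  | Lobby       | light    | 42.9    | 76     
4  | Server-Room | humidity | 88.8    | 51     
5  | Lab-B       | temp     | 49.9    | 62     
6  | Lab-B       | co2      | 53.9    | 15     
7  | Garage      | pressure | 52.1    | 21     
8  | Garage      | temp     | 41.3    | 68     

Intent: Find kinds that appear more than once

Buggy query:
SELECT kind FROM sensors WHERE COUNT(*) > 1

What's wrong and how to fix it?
Bug: WHERE can't reference COUNT(*); aggregates are computed after WHERE

Fix: GROUP BY kind, then filter groups with HAVING COUNT(*) > 1

Corrected query:
SELECT kind FROM sensors GROUP BY kind HAVING COUNT(*) > 1

Result:
kind 
-----
light
temp 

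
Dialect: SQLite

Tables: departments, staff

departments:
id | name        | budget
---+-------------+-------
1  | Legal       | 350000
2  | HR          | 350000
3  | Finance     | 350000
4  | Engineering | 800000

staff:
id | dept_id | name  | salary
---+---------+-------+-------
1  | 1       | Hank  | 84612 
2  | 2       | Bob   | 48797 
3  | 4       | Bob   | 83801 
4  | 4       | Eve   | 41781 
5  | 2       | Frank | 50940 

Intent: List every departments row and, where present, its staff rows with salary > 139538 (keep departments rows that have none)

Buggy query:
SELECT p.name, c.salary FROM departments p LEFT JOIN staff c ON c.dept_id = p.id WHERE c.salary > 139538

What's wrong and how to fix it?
Bug: Filtering c.salary in WHERE discards the NULL rows produced by LEFT JOIN, turning it into an inner join

Fix: Move the right-table condition into the ON clause so unmatched parents are kept

Corrected query:
SELECT p.name, c.salary FROM departments p LEFT JOIN staff c ON c.dept_id = p.id AND c.salary > 139538

Result:
name        | salary
------------+-------
Legal       | NULL  
HR          | NULL  
Finance     | NULL  
Engineering | NULL  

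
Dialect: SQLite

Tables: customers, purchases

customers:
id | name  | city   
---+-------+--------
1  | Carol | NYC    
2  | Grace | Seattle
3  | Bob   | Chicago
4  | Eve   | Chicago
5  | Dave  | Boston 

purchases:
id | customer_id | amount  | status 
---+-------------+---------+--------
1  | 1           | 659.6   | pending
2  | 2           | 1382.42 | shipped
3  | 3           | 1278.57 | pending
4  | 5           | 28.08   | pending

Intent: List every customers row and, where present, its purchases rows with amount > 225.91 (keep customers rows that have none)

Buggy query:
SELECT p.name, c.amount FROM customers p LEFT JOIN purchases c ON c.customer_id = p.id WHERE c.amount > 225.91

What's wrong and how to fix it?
Bug: Filtering c.amount in WHERE discards the NULL rows produced by LEFT JOIN, turning it into an inner join

Fix: Move the right-table condition into the ON clause so unmatched parents are kept

Corrected query:
SELECT p.name, c.amount FROM customers p LEFT JOIN purchases c ON c.customer_id = p.id AND c.amount > 225.91

Result:
name  | amount 
------+--------
Carol | 659.6  
Grace | 1382.42
Bob   | 1278.57
Eve   | NULL   
Dave  | NULL   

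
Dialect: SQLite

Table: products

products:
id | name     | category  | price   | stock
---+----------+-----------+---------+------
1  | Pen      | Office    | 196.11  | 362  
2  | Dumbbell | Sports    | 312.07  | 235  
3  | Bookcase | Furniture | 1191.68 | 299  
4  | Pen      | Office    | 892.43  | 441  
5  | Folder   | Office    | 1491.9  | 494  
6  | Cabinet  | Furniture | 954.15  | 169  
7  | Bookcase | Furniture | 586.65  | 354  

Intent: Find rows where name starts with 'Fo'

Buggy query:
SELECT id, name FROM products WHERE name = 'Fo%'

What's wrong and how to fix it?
Bug: Wildcards only work with LIKE; '=' treats '%' as a literal character

Fix: Use LIKE for wildcard pattern matching

Corrected query:
SELECT id, name FROM products WHERE name LIKE 'Fo%'

Result:
id | name  
---+-------
5  | Folder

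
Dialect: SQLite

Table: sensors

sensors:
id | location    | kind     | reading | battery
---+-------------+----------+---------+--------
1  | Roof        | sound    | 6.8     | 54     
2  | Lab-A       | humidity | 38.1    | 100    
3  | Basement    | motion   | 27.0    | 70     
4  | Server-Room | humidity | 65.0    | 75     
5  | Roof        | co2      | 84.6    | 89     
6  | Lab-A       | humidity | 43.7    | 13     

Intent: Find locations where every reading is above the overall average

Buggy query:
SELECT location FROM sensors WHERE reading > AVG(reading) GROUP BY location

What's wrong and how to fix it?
Bug: AVG() is an aggregate; it can't sit directly in WHERE

Fix: Compute the overall average in a scalar subquery and compare each group's MIN against it in HAVING

Corrected query:
SELECT location FROM sensors GROUP BY location HAVING MIN(reading) > (SELECT AVG(reading) FROM sensors)

Result:
location   
-----------
Server-Room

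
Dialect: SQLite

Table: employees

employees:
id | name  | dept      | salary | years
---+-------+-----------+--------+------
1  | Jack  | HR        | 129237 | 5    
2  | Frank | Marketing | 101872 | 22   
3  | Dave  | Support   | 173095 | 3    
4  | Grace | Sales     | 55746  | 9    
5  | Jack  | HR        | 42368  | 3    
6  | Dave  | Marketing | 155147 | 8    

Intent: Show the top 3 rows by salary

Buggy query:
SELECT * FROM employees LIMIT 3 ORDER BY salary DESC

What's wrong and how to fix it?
Bug: LIMIT must come after ORDER BY

Fix: Swap the clauses: ORDER BY first, then LIMIT

Corrected query:
SELECT * FROM employees ORDER BY salary DESC LIMIT 3

Result:
id | name | dept      | salary | years
---+------+-----------+--------+------
3  | Dave | Support   | 173095 | 3    
6  | Dave | Marketing | 155147 | 8    
1  | Jack | HR        | 129237 | 5    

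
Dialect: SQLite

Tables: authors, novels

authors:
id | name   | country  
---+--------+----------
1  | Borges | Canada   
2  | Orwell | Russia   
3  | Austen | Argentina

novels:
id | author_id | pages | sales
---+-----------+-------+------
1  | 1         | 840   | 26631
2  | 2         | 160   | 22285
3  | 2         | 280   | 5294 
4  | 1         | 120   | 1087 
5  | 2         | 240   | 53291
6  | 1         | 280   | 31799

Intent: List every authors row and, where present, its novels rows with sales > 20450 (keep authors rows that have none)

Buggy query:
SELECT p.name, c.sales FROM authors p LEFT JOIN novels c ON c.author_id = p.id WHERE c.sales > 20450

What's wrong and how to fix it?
Bug: A WHERE condition on the right-hand table after LEFT JOIN drops unmatched parents

Fix: Put 'c.sales > 20450' in the JOIN's ON clause instead of WHERE

Corrected query:
SELECT p.name, c.sales FROM authors p LEFT JOIN novels c ON c.author_id = p.id AND c.sales > 20450

Result:
name   | sales
-------+------
Borges | 26631
Borges | 31799
Orwell | 22285
Orwell | 53291
Austen | NULL 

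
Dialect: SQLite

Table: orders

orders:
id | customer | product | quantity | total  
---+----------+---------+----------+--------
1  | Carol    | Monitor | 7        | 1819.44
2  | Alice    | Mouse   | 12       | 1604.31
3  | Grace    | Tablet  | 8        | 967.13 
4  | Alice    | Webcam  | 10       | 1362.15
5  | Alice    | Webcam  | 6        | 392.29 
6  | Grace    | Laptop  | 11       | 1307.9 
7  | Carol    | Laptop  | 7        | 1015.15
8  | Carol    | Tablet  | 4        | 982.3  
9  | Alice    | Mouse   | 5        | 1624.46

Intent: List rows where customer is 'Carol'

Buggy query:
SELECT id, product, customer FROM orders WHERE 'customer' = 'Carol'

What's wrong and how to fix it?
Bug: 'customer' in single quotes is a string literal, not the column; the comparison is literal-vs-literal and never true

Fix: Reference the column as customer without single quotes

Corrected query:
SELECT id, product, customer FROM orders WHERE customer = 'Carol'

Result:
id | product | customer
---+---------+---------
1  | Monitor | Carol   
7  | Laptop  | Carol   
8  | Tablet  | Carol   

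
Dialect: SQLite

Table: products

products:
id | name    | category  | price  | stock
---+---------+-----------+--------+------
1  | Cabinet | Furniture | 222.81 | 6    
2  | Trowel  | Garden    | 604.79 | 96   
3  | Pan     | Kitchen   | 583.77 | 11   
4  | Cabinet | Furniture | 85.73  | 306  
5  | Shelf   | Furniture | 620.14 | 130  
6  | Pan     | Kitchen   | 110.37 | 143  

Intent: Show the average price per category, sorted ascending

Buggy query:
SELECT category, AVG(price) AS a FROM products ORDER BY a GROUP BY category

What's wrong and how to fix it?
Bug: GROUP BY must precede ORDER BY

Fix: Move ORDER BY to the end, after GROUP BY

Corrected query:
SELECT category, AVG(price) AS a FROM products GROUP BY category ORDER BY a

Result:
category  | a     
----------+-------
Furniture | 309.56
Kitchen   | 347.07
Garden    | 604.79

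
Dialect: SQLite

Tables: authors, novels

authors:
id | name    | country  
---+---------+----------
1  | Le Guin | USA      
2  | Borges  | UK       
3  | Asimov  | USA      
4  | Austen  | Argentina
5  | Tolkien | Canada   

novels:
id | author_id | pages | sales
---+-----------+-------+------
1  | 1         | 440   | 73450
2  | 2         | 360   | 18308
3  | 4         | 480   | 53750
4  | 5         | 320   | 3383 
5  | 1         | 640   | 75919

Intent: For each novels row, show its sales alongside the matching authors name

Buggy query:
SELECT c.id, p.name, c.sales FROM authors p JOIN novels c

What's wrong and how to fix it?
Bug: JOIN with no ON clause produces a cartesian product; every novels row pairs with every authors row

Fix: Add ON c.author_id = p.id to the JOIN

Corrected query:
SELECT c.id, p.name, c.sales FROM authors p JOIN novels c ON c.author_id = p.id

Result:
id | name    | sales
---+---------+------
1  | Le Guin | 73450
2  | Borges  | 18308
3  | Austen  | 53750
4  | Tolkien | 3383 
5  | Le Guin | 75919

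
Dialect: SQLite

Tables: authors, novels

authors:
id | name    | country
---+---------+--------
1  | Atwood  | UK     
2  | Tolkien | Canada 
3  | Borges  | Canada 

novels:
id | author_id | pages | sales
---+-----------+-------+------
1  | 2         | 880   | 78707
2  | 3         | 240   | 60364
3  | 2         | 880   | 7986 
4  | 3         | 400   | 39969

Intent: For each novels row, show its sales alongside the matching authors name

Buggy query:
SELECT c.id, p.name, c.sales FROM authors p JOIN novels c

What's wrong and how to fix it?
Bug: JOIN with no ON clause produces a cartesian product; every novels row pairs with every authors row

Fix: Specify the join condition linking the foreign key to the parent id

Corrected query:
SELECT c.id, p.name, c.sales FROM authors p JOIN novels c ON c.author_id = p.id

Result:
id | name    | sales
---+---------+------
1  | Tolkien | 78707
2  | Borges  | 60364
3  | Tolkien | 7986 
4  | Borges  | 39969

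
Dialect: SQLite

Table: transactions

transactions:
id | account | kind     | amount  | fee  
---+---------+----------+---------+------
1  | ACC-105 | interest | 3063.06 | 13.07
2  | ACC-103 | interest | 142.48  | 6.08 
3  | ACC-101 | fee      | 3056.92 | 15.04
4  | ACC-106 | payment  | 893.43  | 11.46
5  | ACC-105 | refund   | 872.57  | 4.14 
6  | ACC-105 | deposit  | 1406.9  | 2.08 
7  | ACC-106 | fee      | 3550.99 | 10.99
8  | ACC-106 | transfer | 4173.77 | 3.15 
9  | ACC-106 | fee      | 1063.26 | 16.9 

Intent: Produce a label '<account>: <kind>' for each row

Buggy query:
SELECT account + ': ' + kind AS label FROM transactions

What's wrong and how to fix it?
Bug: '+' is numeric addition; on text columns SQLite converts them to 0 instead of concatenating

Fix: Replace + with || to concatenate text

Corrected query:
SELECT account || ': ' || kind AS label FROM transactions

Result:
label            
-----------------
ACC-105: interest
ACC-103: interest
ACC-101: fee     
ACC-106: payment 
ACC-105: refund  
ACC-105: deposit 
ACC-106: fee     
ACC-106: transfer
ACC-106: fee     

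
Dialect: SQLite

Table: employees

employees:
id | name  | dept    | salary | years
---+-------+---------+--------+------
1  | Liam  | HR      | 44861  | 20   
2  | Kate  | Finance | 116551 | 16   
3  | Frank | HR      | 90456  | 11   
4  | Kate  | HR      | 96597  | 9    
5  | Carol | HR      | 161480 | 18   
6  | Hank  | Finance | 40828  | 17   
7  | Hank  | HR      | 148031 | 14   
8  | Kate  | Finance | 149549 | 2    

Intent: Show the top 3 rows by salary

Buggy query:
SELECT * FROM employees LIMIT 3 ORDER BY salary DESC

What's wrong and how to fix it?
Bug: ORDER BY cannot follow LIMIT; LIMIT is the final clause

Fix: Sort with ORDER BY, then apply LIMIT

Corrected query:
SELECT * FROM employees ORDER BY salary DESC LIMIT 3

Result:
id | name  | dept    | salary | years
---+-------+---------+--------+------
5  | Carol | HR      | 161480 | 18   
8  | Kate  | Finance | 149549 | 2    
7  | Hank  | HR      | 148031 | 14   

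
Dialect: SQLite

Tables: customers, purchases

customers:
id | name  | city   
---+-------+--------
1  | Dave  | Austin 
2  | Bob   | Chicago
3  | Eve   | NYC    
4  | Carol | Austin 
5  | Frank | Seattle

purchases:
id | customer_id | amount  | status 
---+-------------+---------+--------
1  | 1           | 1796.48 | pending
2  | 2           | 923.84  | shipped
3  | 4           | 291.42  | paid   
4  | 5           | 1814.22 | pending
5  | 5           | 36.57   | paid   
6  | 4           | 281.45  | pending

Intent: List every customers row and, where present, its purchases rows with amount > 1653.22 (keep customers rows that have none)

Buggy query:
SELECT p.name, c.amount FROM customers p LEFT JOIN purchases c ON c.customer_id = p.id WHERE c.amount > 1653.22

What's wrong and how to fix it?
Bug: A WHERE condition on the right-hand table after LEFT JOIN drops unmatched parents

Fix: Put 'c.amount > 1653.22' in the JOIN's ON clause instead of WHERE

Corrected query:
SELECT p.name, c.amount FROM customers p LEFT JOIN purchases c ON c.customer_id = p.id AND c.amount > 1653.22

Result:
name  | amount 
------+--------
Dave  | 1796.48
Bob   | NULL   
Eve   | NULL   
Carol | NULL   
Frank | 1814.22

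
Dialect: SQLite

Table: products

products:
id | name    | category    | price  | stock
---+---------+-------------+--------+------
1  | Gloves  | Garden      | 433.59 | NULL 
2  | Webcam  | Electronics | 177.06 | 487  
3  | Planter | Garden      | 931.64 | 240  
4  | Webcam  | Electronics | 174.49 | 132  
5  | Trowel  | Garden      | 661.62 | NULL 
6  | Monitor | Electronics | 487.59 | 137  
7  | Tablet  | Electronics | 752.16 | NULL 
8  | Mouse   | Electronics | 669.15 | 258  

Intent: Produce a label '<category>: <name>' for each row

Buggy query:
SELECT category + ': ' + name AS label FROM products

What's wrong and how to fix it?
Bug: SQLite uses || for string concatenation; + coerces text to numbers (yielding 0)

Fix: Replace + with || to concatenate text

Corrected query:
SELECT category || ': ' || name AS label FROM products

Result:
label               
--------------------
Garden: Gloves      
Electronics: Webcam 
Garden: Planter     
Electronics: Webcam 
Garden: Trowel      
Electronics: Monitor
Electronics: Tablet 
Electronics: Mouse  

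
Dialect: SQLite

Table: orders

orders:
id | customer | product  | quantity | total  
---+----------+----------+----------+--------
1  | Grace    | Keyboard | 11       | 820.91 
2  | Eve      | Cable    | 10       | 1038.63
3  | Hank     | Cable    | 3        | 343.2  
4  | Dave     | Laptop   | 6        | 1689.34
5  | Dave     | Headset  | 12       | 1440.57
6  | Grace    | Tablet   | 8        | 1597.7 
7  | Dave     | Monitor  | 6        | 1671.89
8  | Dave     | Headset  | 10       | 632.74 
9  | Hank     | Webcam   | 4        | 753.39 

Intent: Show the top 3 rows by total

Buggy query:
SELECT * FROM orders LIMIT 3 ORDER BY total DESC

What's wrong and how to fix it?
Bug: LIMIT must come after ORDER BY

Fix: Swap the clauses: ORDER BY first, then LIMIT

Corrected query:
SELECT * FROM orders ORDER BY total DESC LIMIT 3

Result:
id | customer | product | quantity | total  
---+----------+---------+----------+--------
4  | Dave     | Laptop  | 6        | 1689.34
7  | Dave     | Monitor | 6        | 1671.89
6  | Grace    | Tablet  | 8        | 1597.7 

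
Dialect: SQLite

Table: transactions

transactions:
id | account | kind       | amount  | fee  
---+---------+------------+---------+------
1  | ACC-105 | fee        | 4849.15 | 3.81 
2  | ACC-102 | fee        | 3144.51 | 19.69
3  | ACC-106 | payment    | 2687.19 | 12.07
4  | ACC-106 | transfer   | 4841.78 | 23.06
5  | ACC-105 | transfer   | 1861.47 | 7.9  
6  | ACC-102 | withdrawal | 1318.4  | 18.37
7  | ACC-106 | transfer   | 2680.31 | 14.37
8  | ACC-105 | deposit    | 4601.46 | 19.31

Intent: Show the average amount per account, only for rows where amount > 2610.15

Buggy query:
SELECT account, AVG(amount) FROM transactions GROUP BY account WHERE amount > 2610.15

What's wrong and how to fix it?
Bug: Row-level WHERE must come before GROUP BY in the clause order

Fix: Move the WHERE clause before GROUP BY

Corrected query:
SELECT account, AVG(amount) FROM transactions WHERE amount > 2610.15 GROUP BY account

Result:
account | AVG(amount)
--------+------------
ACC-102 | 3144.51    
ACC-105 | 4725.305   
ACC-106 | 3403.093333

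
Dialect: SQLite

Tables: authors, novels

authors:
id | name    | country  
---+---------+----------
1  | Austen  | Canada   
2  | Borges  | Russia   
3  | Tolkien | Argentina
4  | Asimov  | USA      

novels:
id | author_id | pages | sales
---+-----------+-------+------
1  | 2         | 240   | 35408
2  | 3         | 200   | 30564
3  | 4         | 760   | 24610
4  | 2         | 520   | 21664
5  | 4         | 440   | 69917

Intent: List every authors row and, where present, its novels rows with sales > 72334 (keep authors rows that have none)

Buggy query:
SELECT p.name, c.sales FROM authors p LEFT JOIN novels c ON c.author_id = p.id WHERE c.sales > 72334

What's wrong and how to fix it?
Bug: Filtering c.sales in WHERE discards the NULL rows produced by LEFT JOIN, turning it into an inner join

Fix: Move the right-table condition into the ON clause so unmatched parents are kept

Corrected query:
SELECT p.name, c.sales FROM authors p LEFT JOIN novels c ON c.author_id = p.id AND c.sales > 72334

Result:
name    | sales
--------+------
Austen  | NULL 
Borges  | NULL 
Tolkien | NULL 
Asimov  | NULL 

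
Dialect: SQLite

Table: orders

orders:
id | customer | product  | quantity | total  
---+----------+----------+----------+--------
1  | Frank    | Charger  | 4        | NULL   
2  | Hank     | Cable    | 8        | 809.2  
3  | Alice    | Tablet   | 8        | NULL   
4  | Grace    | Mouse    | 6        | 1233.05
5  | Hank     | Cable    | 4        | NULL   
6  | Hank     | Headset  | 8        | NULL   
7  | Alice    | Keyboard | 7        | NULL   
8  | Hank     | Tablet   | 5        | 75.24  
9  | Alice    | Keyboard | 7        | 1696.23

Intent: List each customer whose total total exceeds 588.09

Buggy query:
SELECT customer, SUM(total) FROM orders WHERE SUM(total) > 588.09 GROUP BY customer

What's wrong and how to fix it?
Bug: Aggregate functions cannot appear in a WHERE clause

Fix: Move the aggregate condition to a HAVING clause

Corrected query:
SELECT customer, SUM(total) FROM orders GROUP BY customer HAVING SUM(total) > 588.09

Result:
customer | SUM(total)
---------+-----------
Alice    | 1696.23   
Grace    | 1233.05   
Hank     | 884.44    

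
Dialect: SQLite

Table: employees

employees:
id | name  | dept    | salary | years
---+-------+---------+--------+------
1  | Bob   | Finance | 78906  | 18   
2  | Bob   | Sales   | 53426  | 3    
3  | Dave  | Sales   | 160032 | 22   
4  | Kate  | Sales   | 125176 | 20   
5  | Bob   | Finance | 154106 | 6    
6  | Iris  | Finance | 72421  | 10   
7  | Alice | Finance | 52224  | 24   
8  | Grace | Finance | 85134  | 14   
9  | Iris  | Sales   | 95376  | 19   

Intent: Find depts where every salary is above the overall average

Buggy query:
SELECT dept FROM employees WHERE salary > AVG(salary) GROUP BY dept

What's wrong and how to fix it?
Bug: WHERE evaluates per row before aggregation, so AVG() is unavailable

Fix: Compute the overall average in a scalar subquery and compare each group's MIN against it in HAVING

Corrected query:
SELECT dept FROM employees GROUP BY dept HAVING MIN(salary) > (SELECT AVG(salary) FROM employees)

Result:
(no rows)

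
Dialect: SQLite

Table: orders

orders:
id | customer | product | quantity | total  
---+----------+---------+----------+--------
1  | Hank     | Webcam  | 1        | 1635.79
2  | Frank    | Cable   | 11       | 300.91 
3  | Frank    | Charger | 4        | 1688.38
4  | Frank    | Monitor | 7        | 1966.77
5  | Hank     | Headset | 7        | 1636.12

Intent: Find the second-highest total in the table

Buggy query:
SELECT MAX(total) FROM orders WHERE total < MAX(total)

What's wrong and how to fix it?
Bug: The inner MAX is an aggregate inside WHERE, which is not allowed

Fix: Put the inner MAX in a scalar subquery

Corrected query:
SELECT MAX(total) FROM orders WHERE total < (SELECT MAX(total) FROM orders)

Result:
MAX(total)
----------
1688.38   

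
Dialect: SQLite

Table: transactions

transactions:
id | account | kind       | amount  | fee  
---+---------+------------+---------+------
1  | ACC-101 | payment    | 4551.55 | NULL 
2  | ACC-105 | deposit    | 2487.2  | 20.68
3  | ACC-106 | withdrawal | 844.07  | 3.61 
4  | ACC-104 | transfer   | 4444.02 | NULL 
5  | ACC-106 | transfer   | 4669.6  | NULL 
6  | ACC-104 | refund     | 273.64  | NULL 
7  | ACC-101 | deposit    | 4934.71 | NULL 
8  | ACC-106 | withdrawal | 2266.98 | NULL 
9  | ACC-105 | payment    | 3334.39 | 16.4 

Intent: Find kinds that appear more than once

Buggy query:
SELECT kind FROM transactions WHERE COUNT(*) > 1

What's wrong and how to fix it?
Bug: COUNT(*) is an aggregate and cannot be used in WHERE

Fix: Group first, then use HAVING for the count condition

Corrected query:
SELECT kind FROM transactions GROUP BY kind HAVING COUNT(*) > 1

Result:
kind      
----------
deposit   
payment   
transfer  
withdrawal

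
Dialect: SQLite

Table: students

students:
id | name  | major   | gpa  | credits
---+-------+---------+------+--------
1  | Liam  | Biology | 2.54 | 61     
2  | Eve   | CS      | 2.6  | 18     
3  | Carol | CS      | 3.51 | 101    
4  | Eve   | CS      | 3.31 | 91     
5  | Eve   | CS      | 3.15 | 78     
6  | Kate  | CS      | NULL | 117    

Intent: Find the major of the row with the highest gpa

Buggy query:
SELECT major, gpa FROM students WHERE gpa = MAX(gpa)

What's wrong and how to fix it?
Bug: MAX(gpa) is an aggregate and cannot be used directly in WHERE

Fix: Wrap MAX in a scalar subquery so WHERE compares against a single value

Corrected query:
SELECT major, gpa FROM students WHERE gpa = (SELECT MAX(gpa) FROM students)

Result:
major | gpa 
------+-----
CS    | 3.51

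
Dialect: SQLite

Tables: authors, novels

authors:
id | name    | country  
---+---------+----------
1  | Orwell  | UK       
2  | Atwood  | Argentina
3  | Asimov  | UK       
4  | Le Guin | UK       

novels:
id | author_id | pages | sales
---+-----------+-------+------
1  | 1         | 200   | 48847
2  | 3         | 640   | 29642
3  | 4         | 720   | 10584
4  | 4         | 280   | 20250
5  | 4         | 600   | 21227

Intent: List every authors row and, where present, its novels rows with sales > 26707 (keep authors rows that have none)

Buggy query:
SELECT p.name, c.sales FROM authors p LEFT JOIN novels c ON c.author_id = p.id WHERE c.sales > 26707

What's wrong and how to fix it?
Bug: A WHERE condition on the right-hand table after LEFT JOIN drops unmatched parents

Fix: Move the right-table condition into the ON clause so unmatched parents are kept

Corrected query:
SELECT p.name, c.sales FROM authors p LEFT JOIN novels c ON c.author_id = p.id AND c.sales > 26707

Result:
name    | sales
--------+------
Orwell  | 48847
Atwood  | NULL 
Asimov  | 29642
Le Guin | NULL 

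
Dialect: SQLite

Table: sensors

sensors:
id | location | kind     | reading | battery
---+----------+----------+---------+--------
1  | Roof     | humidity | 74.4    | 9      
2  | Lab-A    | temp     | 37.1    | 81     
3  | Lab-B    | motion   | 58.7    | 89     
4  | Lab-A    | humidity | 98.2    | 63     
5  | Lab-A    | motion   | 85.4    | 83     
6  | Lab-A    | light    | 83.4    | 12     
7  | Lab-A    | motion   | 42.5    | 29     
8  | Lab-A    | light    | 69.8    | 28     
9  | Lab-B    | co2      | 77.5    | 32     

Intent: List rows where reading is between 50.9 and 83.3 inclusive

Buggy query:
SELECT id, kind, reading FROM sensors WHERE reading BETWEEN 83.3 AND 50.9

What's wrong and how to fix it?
Bug: The bounds are reversed; BETWEEN a AND b requires a <= b to match anything

Fix: Swap the bounds so the smaller value comes first

Corrected query:
SELECT id, kind, reading FROM sensors WHERE reading BETWEEN 50.9 AND 83.3

Result:
id | kind     | reading
---+----------+--------
1  | humidity | 74.4   
3  | motion   | 58.7   
8  | light    | 69.8   
9  | co2      | 77.5   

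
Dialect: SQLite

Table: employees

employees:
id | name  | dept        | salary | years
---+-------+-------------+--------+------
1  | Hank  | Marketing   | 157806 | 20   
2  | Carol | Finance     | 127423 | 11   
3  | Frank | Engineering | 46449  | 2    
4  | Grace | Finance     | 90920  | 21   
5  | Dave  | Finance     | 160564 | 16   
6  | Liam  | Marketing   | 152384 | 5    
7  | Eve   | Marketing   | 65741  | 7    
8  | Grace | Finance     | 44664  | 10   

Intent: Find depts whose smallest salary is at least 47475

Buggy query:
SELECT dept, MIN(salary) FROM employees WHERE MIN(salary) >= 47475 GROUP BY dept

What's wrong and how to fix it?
Bug: Aggregates like MIN are computed per group after WHERE runs

Fix: Use HAVING for the per-group MIN condition

Corrected query:
SELECT dept, MIN(salary) FROM employees GROUP BY dept HAVING MIN(salary) >= 47475

Result:
dept      | MIN(salary)
----------+------------
Marketing | 65741      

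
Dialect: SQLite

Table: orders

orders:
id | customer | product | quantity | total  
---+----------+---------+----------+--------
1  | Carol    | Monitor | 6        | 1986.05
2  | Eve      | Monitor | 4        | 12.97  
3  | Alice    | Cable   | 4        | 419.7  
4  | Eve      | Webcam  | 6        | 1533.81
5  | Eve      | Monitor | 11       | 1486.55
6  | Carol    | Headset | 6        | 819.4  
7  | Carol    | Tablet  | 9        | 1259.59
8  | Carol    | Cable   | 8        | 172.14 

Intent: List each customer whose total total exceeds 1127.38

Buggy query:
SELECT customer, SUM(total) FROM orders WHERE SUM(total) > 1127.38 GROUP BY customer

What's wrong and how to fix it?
Bug: WHERE runs before GROUP BY, so aggregates aren't available there

Fix: Move the aggregate condition to a HAVING clause

Corrected query:
SELECT customer, SUM(total) FROM orders GROUP BY customer HAVING SUM(total) > 1127.38

Result:
customer | SUM(total)
---------+-----------
Carol    | 4237.18   
Eve      | 3033.33   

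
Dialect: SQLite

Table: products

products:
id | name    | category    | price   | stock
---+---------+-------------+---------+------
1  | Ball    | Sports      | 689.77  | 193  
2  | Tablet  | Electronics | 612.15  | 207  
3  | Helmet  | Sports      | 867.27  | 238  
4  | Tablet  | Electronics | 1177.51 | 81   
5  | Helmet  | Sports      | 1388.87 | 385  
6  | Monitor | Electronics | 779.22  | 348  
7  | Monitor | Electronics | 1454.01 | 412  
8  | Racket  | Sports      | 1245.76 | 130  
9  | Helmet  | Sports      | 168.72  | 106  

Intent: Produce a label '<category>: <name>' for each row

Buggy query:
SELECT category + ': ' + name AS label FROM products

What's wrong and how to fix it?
Bug: SQLite uses || for string concatenation; + coerces text to numbers (yielding 0)

Fix: Replace + with || to concatenate text

Corrected query:
SELECT category || ': ' || name AS label FROM products

Result:
label               
--------------------
Sports: Ball        
Electronics: Tablet 
Sports: Helmet      
Electronics: Tablet 
Sports: Helmet      
Electronics: Monitor
Electronics: Monitor
Sports: Racket      
Sports: Helmet      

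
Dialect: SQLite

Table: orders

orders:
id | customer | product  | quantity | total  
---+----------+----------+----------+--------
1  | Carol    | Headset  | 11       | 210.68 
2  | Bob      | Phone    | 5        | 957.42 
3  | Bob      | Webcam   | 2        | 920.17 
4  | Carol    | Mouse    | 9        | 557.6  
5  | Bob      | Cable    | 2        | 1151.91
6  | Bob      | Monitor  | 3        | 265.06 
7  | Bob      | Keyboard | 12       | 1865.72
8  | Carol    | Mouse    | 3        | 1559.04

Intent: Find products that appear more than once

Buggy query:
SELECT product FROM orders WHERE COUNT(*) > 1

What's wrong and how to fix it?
Bug: COUNT(*) is an aggregate and cannot be used in WHERE

Fix: Group first, then use HAVING for the count condition

Corrected query:
SELECT product FROM orders GROUP BY product HAVING COUNT(*) > 1

Result:
product
-------
Mouse  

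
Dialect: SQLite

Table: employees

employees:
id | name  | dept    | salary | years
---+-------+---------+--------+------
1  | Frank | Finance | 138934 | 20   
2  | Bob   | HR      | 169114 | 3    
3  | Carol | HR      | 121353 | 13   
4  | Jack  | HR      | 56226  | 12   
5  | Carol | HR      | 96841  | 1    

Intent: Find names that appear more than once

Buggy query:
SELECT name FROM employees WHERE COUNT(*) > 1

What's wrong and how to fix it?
Bug: COUNT(*) is an aggregate and cannot be used in WHERE

Fix: Group first, then use HAVING for the count condition

Corrected query:
SELECT name FROM employees GROUP BY name HAVING COUNT(*) > 1

Result:
name 
-----
Carol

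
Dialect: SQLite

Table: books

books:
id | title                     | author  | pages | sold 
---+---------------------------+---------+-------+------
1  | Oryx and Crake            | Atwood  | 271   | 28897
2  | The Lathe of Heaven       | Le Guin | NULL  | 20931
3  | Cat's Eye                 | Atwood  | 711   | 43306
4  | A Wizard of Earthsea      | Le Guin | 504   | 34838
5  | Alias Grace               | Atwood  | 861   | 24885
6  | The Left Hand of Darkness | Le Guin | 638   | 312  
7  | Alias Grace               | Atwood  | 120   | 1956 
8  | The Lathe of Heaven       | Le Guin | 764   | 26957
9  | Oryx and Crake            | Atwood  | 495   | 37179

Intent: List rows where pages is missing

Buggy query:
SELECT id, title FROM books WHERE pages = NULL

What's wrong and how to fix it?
Bug: '= NULL' is always unknown in SQL three-valued logic, so no rows match

Fix: Replace '= NULL' with 'IS NULL'

Corrected query:
SELECT id, title FROM books WHERE pages IS NULL

Result:
id | title              
---+--------------------
2  | The Lathe of Heaven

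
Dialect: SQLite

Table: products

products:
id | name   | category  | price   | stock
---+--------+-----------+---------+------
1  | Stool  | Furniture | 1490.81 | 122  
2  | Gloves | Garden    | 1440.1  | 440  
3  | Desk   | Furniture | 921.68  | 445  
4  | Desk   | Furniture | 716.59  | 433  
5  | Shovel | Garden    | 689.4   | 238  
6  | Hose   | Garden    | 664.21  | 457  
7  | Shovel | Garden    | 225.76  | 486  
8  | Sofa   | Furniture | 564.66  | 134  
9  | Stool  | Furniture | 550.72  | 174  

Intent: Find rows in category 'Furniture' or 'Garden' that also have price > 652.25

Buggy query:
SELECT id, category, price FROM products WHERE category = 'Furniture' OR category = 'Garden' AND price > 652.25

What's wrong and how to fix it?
Bug: AND binds tighter than OR, so this parses as category = 'Furniture' OR (category = 'Garden' AND price > 652.25)

Fix: Add parentheses around the OR so the AND applies to both alternatives

Corrected query:
SELECT id, category, price FROM products WHERE (category = 'Furniture' OR category = 'Garden') AND price > 652.25

Result:
id | category  | price  
---+-----------+--------
1  | Furniture | 1490.81
2  | Garden    | 1440.1 
3  | Furniture | 921.68 
4  | Furniture | 716.59 
5  | Garden    | 689.4  
6  | Garden    | 664.21 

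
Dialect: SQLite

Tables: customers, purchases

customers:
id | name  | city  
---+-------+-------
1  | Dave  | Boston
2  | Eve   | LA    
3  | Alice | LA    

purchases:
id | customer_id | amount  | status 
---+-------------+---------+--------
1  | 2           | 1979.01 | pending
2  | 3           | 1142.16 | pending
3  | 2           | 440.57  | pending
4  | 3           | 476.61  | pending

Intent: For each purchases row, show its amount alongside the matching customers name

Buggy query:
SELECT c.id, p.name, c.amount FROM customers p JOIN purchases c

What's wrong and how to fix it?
Bug: JOIN with no ON clause produces a cartesian product; every purchases row pairs with every customers row

Fix: Add ON c.customer_id = p.id to the JOIN

Corrected query:
SELECT c.id, p.name, c.amount FROM customers p JOIN purchases c ON c.customer_id = p.id

Result:
id | name  | amount 
---+-------+--------
1  | Eve   | 1979.01
2  | Alice | 1142.16
3  | Eve   | 440.57 
4  | Alice | 476.61 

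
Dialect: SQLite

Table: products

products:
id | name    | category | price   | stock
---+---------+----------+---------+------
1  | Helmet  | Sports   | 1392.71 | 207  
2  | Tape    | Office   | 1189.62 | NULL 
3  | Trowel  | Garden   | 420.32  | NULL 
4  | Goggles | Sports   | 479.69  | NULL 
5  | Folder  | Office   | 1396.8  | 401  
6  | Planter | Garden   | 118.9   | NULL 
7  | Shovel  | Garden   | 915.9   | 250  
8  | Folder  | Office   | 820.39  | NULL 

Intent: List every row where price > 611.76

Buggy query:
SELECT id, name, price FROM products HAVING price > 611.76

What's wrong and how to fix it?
Bug: This is a non-aggregate query (no GROUP BY, no aggregates), so in SQLite the HAVING clause is invalid here; a row-level condition belongs in WHERE

Fix: Use WHERE for row-level filtering

Corrected query:
SELECT id, name, price FROM products WHERE price > 611.76

Result:
id | name   | price  
---+--------+--------
1  | Helmet | 1392.71
2  | Tape   | 1189.62
5  | Folder | 1396.8 
7  | Shovel | 915.9  
8  | Folder | 820.39 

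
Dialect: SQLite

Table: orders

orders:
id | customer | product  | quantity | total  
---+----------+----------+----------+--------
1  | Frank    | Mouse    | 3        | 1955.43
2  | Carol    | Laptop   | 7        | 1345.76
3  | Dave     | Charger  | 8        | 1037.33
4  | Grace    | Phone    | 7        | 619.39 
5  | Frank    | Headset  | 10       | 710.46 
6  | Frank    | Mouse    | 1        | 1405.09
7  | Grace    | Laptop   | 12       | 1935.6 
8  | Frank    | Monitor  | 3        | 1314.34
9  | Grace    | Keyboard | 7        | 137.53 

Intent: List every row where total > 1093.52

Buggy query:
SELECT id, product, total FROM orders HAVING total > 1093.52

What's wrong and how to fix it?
Bug: This is a non-aggregate query (no GROUP BY, no aggregates), so in SQLite the HAVING clause is invalid here; a row-level condition belongs in WHERE

Fix: Use WHERE for row-level filtering

Corrected query:
SELECT id, product, total FROM orders WHERE total > 1093.52

Result:
id | product | total  
---+---------+--------
1  | Mouse   | 1955.43
2  | Laptop  | 1345.76
6  | Mouse   | 1405.09
7  | Laptop  | 1935.6 
8  | Monitor | 1314.34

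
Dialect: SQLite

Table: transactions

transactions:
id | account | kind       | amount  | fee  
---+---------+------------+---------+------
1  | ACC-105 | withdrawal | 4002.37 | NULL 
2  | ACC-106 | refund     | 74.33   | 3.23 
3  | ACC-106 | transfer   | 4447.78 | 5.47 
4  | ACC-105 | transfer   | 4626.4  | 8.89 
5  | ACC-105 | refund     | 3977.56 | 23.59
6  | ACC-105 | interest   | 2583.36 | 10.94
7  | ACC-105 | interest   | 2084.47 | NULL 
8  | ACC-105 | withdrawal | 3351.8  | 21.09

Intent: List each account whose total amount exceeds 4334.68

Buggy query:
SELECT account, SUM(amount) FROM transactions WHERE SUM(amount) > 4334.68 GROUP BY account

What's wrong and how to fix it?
Bug: WHERE runs before GROUP BY, so aggregates aren't available there

Fix: Move the aggregate condition to a HAVING clause

Corrected query:
SELECT account, SUM(amount) FROM transactions GROUP BY account HAVING SUM(amount) > 4334.68

Result:
account | SUM(amount)
--------+------------
ACC-105 | 20625.96   
ACC-106 | 4522.11    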